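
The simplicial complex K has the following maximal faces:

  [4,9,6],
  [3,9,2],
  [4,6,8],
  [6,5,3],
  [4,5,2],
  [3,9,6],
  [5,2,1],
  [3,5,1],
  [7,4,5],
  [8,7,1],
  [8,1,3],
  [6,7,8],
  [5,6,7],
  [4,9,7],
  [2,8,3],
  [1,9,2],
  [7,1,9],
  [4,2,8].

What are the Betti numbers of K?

K has 9 vertices, 27 edges, 18 triangles.
rank ∂_0 = 0, rank ∂_1 = 8 ⇒ b_0 = 9 − 0 − 8 = 1; all invariant factors of ∂_1 are 1 so no torsion. So H_0 ≅ Z.
rank ∂_1 = 8, rank ∂_2 = 18 ⇒ b_1 = 27 − 8 − 18 = 1; ∂_2 has invariant factor(s) [2] giving torsion. So H_1 ≅ Z ⊕ Z_2.
rank ∂_2 = 18, rank ∂_3 = 0 ⇒ b_2 = 18 − 18 − 0 = 0. So H_2 ≅ 0.

b_0 = 1, b_1 = 1, b_2 = 0.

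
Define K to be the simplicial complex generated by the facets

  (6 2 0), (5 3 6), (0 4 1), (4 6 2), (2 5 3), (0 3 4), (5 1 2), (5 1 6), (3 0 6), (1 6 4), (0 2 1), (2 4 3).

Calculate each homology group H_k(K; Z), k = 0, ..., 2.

We work with the vertex ordering 0 < 1 < 2 < 3 < 4 < 5 < 6. The simplices of K, each written with vertices in increasing order, are:

  0-simplices (7): [0], [1], [2], [3], [4], [5], [6]
  1-simplices (18): [0,1], [0,2], [0,3], [0,4], [0,6], [1,2], [1,4], [1,5], [1,6], [2,3], [2,4], [2,5], [2,6], [3,4], [3,5], [3,6], [4,6], [5,6]
  2-simplices (12): [0,1,2], [0,1,4], [0,2,6], [0,3,4], [0,3,6], [1,2,5], [1,4,6], [1,5,6], [2,3,4], [2,3,5], [2,4,6], [3,5,6]

Hence C_0 ≅ Z^7, C_1 ≅ Z^18, C_2 ≅ Z^12.

∂_1: C_1 → C_0 sends each edge [p,q] (with p < q) to q − p. For instance
  ∂[2,4] = [4] − [2].
As a 7×18 matrix over Z this has rank 6, with invariant factors (1,1,1,1,1,1).

Boundary ∂_2: C_2 → C_1 acts by ∂[p,q,r] = [q,r] − [p,r] + [p,q]. For instance
  ∂[2,3,5] = [3,5] − [2,5] + [2,3],
  ∂[1,5,6] = [5,6] − [1,6] + [1,5].
The 18×12 boundary matrix has rank 12 and Smith normal form diag(1,1,1,1,1,1,1,1,1,1,1,2).

Reading off H_k = ker ∂_k / im ∂_{k+1}:

  H_0: rank C_0 − rank ∂_1 = 7 − 6 = 1, and the invariant factors of ∂_1 are all 1, so H_0 ≅ Z.
  H_1: rank ker ∂_1 − rank ∂_2 = (18 − 6) − 12 = 0, and ∂_2 has invariant factor 2 > 1, so H_1 ≅ Z/2.
  H_2: rank ker ∂_2 − rank ∂_3 = (12 − 12) − 0 = 0, and there is no ∂_3, so H_2 ≅ 0.

(K is a triangulation of the real projective plane RP^2.)

H_0 = Z,  H_1 = Z/2,  H_2 = 0.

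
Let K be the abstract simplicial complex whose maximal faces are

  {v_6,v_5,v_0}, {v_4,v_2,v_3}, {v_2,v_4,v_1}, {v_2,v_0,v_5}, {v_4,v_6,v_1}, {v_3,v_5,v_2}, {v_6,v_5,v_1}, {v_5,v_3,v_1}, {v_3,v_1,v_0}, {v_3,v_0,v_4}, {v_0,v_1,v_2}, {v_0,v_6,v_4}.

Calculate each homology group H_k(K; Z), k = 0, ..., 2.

H_0 ≅ Z,  H_1 ≅ Z/2,  H_2 = 0.

K has 7 vertices, 18 edges, 12 triangles.
rank ∂_0 = 0, rank ∂_1 = 6 ⇒ b_0 = 7 − 0 − 6 = 1; all invariant factors of ∂_1 are 1 so no torsion. So H_0 ≅ Z.
rank ∂_1 = 6, rank ∂_2 = 12 ⇒ b_1 = 18 − 6 − 12 = 0; ∂_2 has invariant factor(s) [2] giving torsion. So H_1 ≅ Z/2.
rank ∂_2 = 12, rank ∂_3 = 0 ⇒ b_2 = 12 − 12 − 0 = 0. So H_2 ≅ 0.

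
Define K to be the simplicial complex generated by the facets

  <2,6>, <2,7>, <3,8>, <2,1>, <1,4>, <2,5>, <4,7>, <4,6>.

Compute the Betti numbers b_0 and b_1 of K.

b_0 = 2, b_1 = 2.

Order the vertices as 1 < 2 < 3 < 4 < 5 < 6 < 7 < 8. Listing each simplex with vertices in this order, K has dimension 1 with simplices:

  0-simplices (8): [1], [2], [3], [4], [5], [6], [7], [8]
  1-simplices (8): [1,2], [1,4], [2,5], [2,6], [2,7], [3,8], [4,6], [4,7]

Hence C_0 ≅ Z^8, C_1 ≅ Z^8.

Boundary ∂_1: C_1 → C_0 maps an edge to its endpoints' difference, ∂[p,q] = q − p. For instance
  ∂[4,7] = [7] − [4].
The resulting 8×8 matrix has rank 6, and its Smith normal form has invariant factors (1,1,1,1,1,1).

Computing H_k = (kernel of ∂_k) / (image of ∂_{k+1}):

  H_0: rank C_0 − rank ∂_1 = 8 − 6 = 2, and the invariant factors of ∂_1 are all 1, so H_0 = Z^2.
  H_1: rank ker ∂_1 − rank ∂_2 = (8 − 6) − 0 = 2, and there is no ∂_2, so H_1 = Z^2.

Hence the Betti numbers are b_0 = 2, b_1 = 2.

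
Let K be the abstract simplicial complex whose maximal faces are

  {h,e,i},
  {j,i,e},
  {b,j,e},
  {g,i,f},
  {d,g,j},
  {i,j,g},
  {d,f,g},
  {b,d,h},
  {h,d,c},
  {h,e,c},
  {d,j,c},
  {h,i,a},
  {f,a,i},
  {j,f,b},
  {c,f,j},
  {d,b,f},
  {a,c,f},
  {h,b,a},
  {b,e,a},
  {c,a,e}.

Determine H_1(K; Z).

We work with the vertex ordering a < b < c < d < e < f < g < h < i < j. The simplices of K, each written with vertices in increasing order, are:

  0-simplices (10): a, b, c, d, e, f, g, h, i, j
  1-simplices (30): ab, ac, ae, af, ah, ai, bd, be, bf, bh, bj, cd, ce, cf, ch, cj, df, dg, dh, dj, eh, ei, ej, fg, fi, fj, gi, gj, hi, ij
  2-simplices (20): abe, abh, ace, acf, afi, ahi, bdf, bdh, bej, bfj, cdh, cdj, ceh, cfj, dfg, dgj, ehi, eij, fgi, gij

Hence C_0 ≅ Z^10, C_1 ≅ Z^30, C_2 ≅ Z^20.

Boundary ∂_1: C_1 → C_0 is given by ∂[p,q] = [q] − [p]. For instance
  ∂dg = g − d.
The 10×30 boundary matrix has rank 9 and Smith normal form diag(1,1,1,1,1,1,1,1,1).

Boundary ∂_2: C_2 → C_1 maps a triangle to the signed sum of its edges. For instance
  ∂fgi = gi − fi + fg,
  ∂eij = ij − ej + ei.
The resulting 30×20 matrix has rank 20, and its Smith normal form has invariant factors (1,1,1,1,1,1,1,1,1,1,1,1,1,1,1,1,1,1,1,2).

From H_k ≅ ker(∂_k) / im(∂_{k+1}) we obtain:

  H_1: rank ker ∂_1 − rank ∂_2 = (30 − 9) − 20 = 1, and ∂_2 has invariant factor 2 > 1, so H_1 ≅ Z ⊕ Z/2.

H_1 = Z ⊕ Z/2.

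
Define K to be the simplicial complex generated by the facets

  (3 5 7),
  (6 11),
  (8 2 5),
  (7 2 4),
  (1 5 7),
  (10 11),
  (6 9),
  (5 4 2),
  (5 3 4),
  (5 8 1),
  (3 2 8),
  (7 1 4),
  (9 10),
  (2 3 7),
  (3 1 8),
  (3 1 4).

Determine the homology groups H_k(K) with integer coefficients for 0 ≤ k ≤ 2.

H_0 = Z^2,  H_1 = Z ⊕ Z_2,  H_2 = 0.

Fix the vertex order 1 < 2 < 3 < 4 < 5 < 6 < 7 < 8 < 9 < 10 < 11 and write every simplex with vertices in increasing order. Then dim K = 2 and the simplices of K are:

  0-simplices (11): [1], [2], [3], [4], [5], [6], [7], [8], [9], [10], [11]
  1-simplices (22): [1,3], [1,4], [1,5], [1,7], [1,8], [2,3], [2,4], [2,5], [2,7], [2,8], [3,4], [3,5], [3,7], [3,8], [4,5], [4,7], [5,7], [5,8], [6,9], [6,11], [9,10], [10,11]
  2-simplices (12): [1,3,4], [1,3,8], [1,4,7], [1,5,7], [1,5,8], [2,3,7], [2,3,8], [2,4,5], [2,4,7], [2,5,8], [3,4,5], [3,5,7]

giving chain groups C_0 ≅ Z^11, C_1 ≅ Z^22, C_2 ≅ Z^12.

∂_1: C_1 → C_0 maps an edge to its endpoints' difference, ∂[p,q] = q − p. For instance
  ∂[2,8] = [8] − [2].
As a 11×22 matrix over Z this has rank 9, with invariant factors (1,1,1,1,1,1,1,1,1).

The boundary map ∂_2: C_2 → C_1 maps a triangle to the signed sum of its edges. For instance
  ∂[3,5,7] = [5,7] − [3,7] + [3,5],
  ∂[1,4,7] = [4,7] − [1,7] + [1,4].
This gives a 22×12 integer matrix of rank 12; reducing to Smith normal form yields diagonal entries (1,1,1,1,1,1,1,1,1,1,1,2).

Computing H_k = (kernel of ∂_k) / (image of ∂_{k+1}):

  H_0: rank C_0 − rank ∂_1 = 11 − 9 = 2, and the invariant factors of ∂_1 are all 1, so H_0 ≅ Z^2.
  H_1: rank ker ∂_1 − rank ∂_2 = (22 − 9) − 12 = 1, and ∂_2 has invariant factor 2 > 1, so H_1 ≅ Z ⊕ Z_2.
  H_2: rank ker ∂_2 − rank ∂_3 = (12 − 12) − 0 = 0, and there is no ∂_3, so H_2 ≅ 0.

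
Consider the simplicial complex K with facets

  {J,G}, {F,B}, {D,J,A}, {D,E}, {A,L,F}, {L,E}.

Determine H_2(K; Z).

Order the vertices as A < B < D < E < F < G < J < L. Listing each simplex with vertices in this order, K has dimension 2 with simplices:

  0-simplices (8): A, B, D, E, F, G, J, L
  1-simplices (10): AD, AF, AJ, AL, BF, DE, DJ, EL, FL, GJ
  2-simplices (2): ADJ, AFL

so the chain groups are C_0 ≅ Z^8, C_1 ≅ Z^10, C_2 ≅ Z^2.

∂_1: C_1 → C_0 maps an edge to its endpoints' difference, ∂[p,q] = q − p. For instance
  ∂EL = L − E.
This gives a 8×10 integer matrix of rank 7; reducing to Smith normal form yields diagonal entries (1,1,1,1,1,1,1).

The boundary map ∂_2: C_2 → C_1 acts by ∂[p,q,r] = [q,r] − [p,r] + [p,q]. For instance
  ∂ADJ = DJ − AJ + AD,
  ∂AFL = FL − AL + AF.
The resulting 10×2 matrix has rank 2, and its Smith normal form has invariant factors (1,1).

From H_k ≅ ker(∂_k) / im(∂_{k+1}) we obtain:

  H_2: rank ker ∂_2 − rank ∂_3 = (2 − 2) − 0 = 0, and there is no ∂_3, so H_2 ≅ 0.

H_2 ≅ 0.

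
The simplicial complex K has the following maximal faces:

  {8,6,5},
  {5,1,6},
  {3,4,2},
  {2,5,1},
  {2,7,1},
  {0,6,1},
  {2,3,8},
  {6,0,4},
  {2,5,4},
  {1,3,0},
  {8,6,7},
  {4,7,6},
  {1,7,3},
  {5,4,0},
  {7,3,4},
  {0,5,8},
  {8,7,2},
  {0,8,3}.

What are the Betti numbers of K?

Fix the vertex order 0 < 1 < 2 < 3 < 4 < 5 < 6 < 7 < 8 and write every simplex with vertices in increasing order. Then dim K = 2 and the simplices of K are:

  0-simplices (9): [0], [1], [2], [3], [4], [5], [6], [7], [8]
  1-simplices (27): (27 of them)
  2-simplices (18): [0,1,3], [0,1,6], [0,3,8], [0,4,5], [0,4,6], [0,5,8], [1,2,5], [1,2,7], [1,3,7], [1,5,6], [2,3,4], [2,3,8], [2,4,5], [2,7,8], [3,4,7], [4,6,7], [5,6,8], [6,7,8]

so the chain groups are C_0 ≅ Z^9, C_1 ≅ Z^27, C_2 ≅ Z^18.

∂_1: C_1 → C_0 sends each edge [p,q] (with p < q) to q − p.
The 9×27 boundary matrix has rank 8 and Smith normal form diag(1,1,1,1,1,1,1,1).

The boundary map ∂_2: C_2 → C_1 maps a triangle to the signed sum of its edges. For instance
  ∂[0,4,5] = [4,5] − [0,5] + [0,4],
  ∂[2,3,4] = [3,4] − [2,4] + [2,3].
The 27×18 boundary matrix has rank 18 and Smith normal form diag(1,1,1,1,1,1,1,1,1,1,1,1,1,1,1,1,1,2).

Now H_k = ker ∂_k / im ∂_{k+1}, so:

  H_0: rank C_0 − rank ∂_1 = 9 − 8 = 1, and the invariant factors of ∂_1 are all 1, so H_0 ≅ Z.
  H_1: rank ker ∂_1 − rank ∂_2 = (27 − 8) − 18 = 1, and ∂_2 has invariant factor 2 > 1, so H_1 ≅ Z ⊕ Z_2.
  H_2: rank ker ∂_2 − rank ∂_3 = (18 − 18) − 0 = 0, and there is no ∂_3, so H_2 ≅ 0.

Hence the Betti numbers are b_0 = 1, b_1 = 1, b_2 = 0.

b_0 = 1, b_1 = 1, b_2 = 0.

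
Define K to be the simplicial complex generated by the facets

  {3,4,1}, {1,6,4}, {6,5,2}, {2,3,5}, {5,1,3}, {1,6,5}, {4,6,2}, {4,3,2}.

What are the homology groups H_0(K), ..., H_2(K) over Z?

H_0 ≅ Z,  H_1 = 0,  H_2 ≅ Z.

Take the total order 1 < 2 < 3 < 4 < 5 < 6 on the vertex set. Then K (dimension 2) consists of the simplices:

  0-simplices (6): [1], [2], [3], [4], [5], [6]
  1-simplices (12): [1,3], [1,4], [1,5], [1,6], [2,3], [2,4], [2,5], [2,6], [3,4], [3,5], [4,6], [5,6]
  2-simplices (8): [1,3,4], [1,3,5], [1,4,6], [1,5,6], [2,3,4], [2,3,5], [2,4,6], [2,5,6]

Hence C_0 ≅ Z^6, C_1 ≅ Z^12, C_2 ≅ Z^8.

∂_1: C_1 → C_0 sends each edge [p,q] (with p < q) to q − p.
As a 6×12 matrix over Z this has rank 5, with invariant factors (1,1,1,1,1).

The boundary map ∂_2: C_2 → C_1 sends each 2-simplex [p,q,r] to [q,r] − [p,r] + [p,q]. For instance
  ∂[2,4,6] = [4,6] − [2,6] + [2,4],
  ∂[2,3,5] = [3,5] − [2,5] + [2,3].
As a 12×8 matrix over Z this has rank 7, with invariant factors (1,1,1,1,1,1,1).

Now H_k = ker ∂_k / im ∂_{k+1}, so:

  H_0: rank C_0 − rank ∂_1 = 6 − 5 = 1, and the invariant factors of ∂_1 are all 1, so H_0 = Z.
  H_1: rank ker ∂_1 − rank ∂_2 = (12 − 5) − 7 = 0, and the invariant factors of ∂_2 are all 1, so H_1 = 0.
  H_2: rank ker ∂_2 − rank ∂_3 = (8 − 7) − 0 = 1, and there is no ∂_3, so H_2 = Z.

As a check, the Euler characteristic is 6 − 12 + 8 = 2, which agrees with 1 − 0 + 1 = 2.
(K is a triangulation of the 2-sphere S^2.)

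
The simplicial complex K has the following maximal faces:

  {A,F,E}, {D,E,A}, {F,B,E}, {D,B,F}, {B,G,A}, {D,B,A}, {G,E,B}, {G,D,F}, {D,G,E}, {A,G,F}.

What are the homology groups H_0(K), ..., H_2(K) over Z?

H_0 = Z,  H_1 = Z/2,  H_2 = 0.

We work with the vertex ordering A < B < D < E < F < G. The simplices of K, each written with vertices in increasing order, are:

  0-simplices (6): A, B, D, E, F, G
  1-simplices (15): AB, AD, AE, AF, AG, BD, BE, BF, BG, DE, DF, DG, EF, EG, FG
  2-simplices (10): ABD, ABG, ADE, AEF, AFG, BDF, BEF, BEG, DEG, DFG

giving chain groups C_0 ≅ Z^6, C_1 ≅ Z^15, C_2 ≅ Z^10.

∂_1: C_1 → C_0 is given by ∂[p,q] = [q] − [p].
As a 6×15 matrix over Z this has rank 5, with invariant factors (1,1,1,1,1).

∂_2: C_2 → C_1 sends each 2-simplex [p,q,r] to [q,r] − [p,r] + [p,q]. For instance
  ∂BEG = EG − BG + BE,
  ∂DEG = EG − DG + DE.
As a 15×10 matrix over Z this has rank 10, with invariant factors (1,1,1,1,1,1,1,1,1,2).

From H_k ≅ ker(∂_k) / im(∂_{k+1}) we obtain:

  H_0: rank C_0 − rank ∂_1 = 6 − 5 = 1, and the invariant factors of ∂_1 are all 1, so H_0 = Z.
  H_1: rank ker ∂_1 − rank ∂_2 = (15 − 5) − 10 = 0, and ∂_2 has invariant factor 2 > 1, so H_1 = Z/2.
  H_2: rank ker ∂_2 − rank ∂_3 = (10 − 10) − 0 = 0, and there is no ∂_3, so H_2 = 0.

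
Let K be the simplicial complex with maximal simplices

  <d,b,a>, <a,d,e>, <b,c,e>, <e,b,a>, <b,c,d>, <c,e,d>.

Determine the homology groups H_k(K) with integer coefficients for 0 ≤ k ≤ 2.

H_0 ≅ Z,  H_1 = 0,  H_2 ≅ Z.

K has 5 vertices, 9 edges, 6 triangles.
rank ∂_0 = 0, rank ∂_1 = 4 ⇒ b_0 = 5 − 0 − 4 = 1; all invariant factors of ∂_1 are 1 so no torsion. So H_0 = Z.
rank ∂_1 = 4, rank ∂_2 = 5 ⇒ b_1 = 9 − 4 − 5 = 0; all invariant factors of ∂_2 are 1 so no torsion. So H_1 = 0.
rank ∂_2 = 5, rank ∂_3 = 0 ⇒ b_2 = 6 − 5 − 0 = 1. So H_2 = Z.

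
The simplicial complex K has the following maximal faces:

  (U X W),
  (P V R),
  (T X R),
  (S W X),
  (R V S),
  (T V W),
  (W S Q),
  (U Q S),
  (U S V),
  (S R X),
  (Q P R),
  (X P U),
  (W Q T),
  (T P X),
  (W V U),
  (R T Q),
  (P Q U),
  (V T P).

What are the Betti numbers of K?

b_0 = 1, b_1 = 1, b_2 = 0.

K has 9 vertices, 27 edges, 18 triangles.
rank ∂_0 = 0, rank ∂_1 = 8 ⇒ b_0 = 9 − 0 − 8 = 1; all invariant factors of ∂_1 are 1 so no torsion. So H_0 = Z.
rank ∂_1 = 8, rank ∂_2 = 18 ⇒ b_1 = 27 − 8 − 18 = 1; ∂_2 has invariant factor(s) [2] giving torsion. So H_1 = Z ⊕ Z/2.
rank ∂_2 = 18, rank ∂_3 = 0 ⇒ b_2 = 18 − 18 − 0 = 0. So H_2 = 0.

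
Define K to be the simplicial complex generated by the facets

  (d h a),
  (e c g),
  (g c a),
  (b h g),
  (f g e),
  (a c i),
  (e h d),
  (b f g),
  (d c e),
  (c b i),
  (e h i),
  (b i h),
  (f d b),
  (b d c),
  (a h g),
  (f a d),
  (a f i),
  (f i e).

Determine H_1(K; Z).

We work with the vertex ordering a < b < c < d < e < f < g < h < i. The simplices of K, each written with vertices in increasing order, are:

  0-simplices (9): a, b, c, d, e, f, g, h, i
  1-simplices (27): ac, ad, af, ag, ah, ai, bc, bd, bf, bg, bh, bi, cd, ce, cg, ci, de, df, dh, ef, eg, eh, ei, fg, fi, gh, hi
  2-simplices (18): acg, aci, adf, adh, afi, agh, bcd, bci, bdf, bfg, bgh, bhi, cde, ceg, deh, efg, efi, ehi

giving chain groups C_0 ≅ Z^9, C_1 ≅ Z^27, C_2 ≅ Z^18.

The boundary map ∂_1: C_1 → C_0 maps an edge to its endpoints' difference, ∂[p,q] = q − p.
As a 9×27 matrix over Z this has rank 8, with invariant factors (1,1,1,1,1,1,1,1).

The boundary map ∂_2: C_2 → C_1 sends each 2-simplex [p,q,r] to [q,r] − [p,r] + [p,q]. For instance
  ∂bcd = cd − bd + bc,
  ∂adf = df − af + ad.
The 27×18 boundary matrix has rank 17 and Smith normal form diag(1,1,1,1,1,1,1,1,1,1,1,1,1,1,1,1,1).

Now H_k = ker ∂_k / im ∂_{k+1}, so:

  H_1: rank ker ∂_1 − rank ∂_2 = (27 − 8) − 17 = 2, and the invariant factors of ∂_2 are all 1, so H_1 ≅ Z^2.

H_1 ≅ Z^2.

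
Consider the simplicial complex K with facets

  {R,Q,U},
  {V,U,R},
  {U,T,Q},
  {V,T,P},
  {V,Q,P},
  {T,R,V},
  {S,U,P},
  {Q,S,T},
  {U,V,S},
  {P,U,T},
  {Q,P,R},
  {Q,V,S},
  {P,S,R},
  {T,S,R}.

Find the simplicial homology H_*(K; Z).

H_0 ≅ Z,  H_1 ≅ Z^2,  H_2 ≅ Z.

Order the vertices as P < Q < R < S < T < U < V. Listing each simplex with vertices in this order, K has dimension 2 with simplices:

  0-simplices (7): P, Q, R, S, T, U, V
  1-simplices (21): PQ, PR, PS, PT, PU, PV, QR, QS, QT, QU, QV, RS, RT, RU, RV, ST, SU, SV, TU, TV, UV
  2-simplices (14): PQR, PQV, PRS, PSU, PTU, PTV, QRU, QST, QSV, QTU, RST, RTV, RUV, SUV

giving chain groups C_0 ≅ Z^7, C_1 ≅ Z^21, C_2 ≅ Z^14.

The boundary map ∂_1: C_1 → C_0 sends each edge [p,q] (with p < q) to q − p. For instance
  ∂QR = R − Q.
As a 7×21 matrix over Z this has rank 6, with invariant factors (1,1,1,1,1,1).

Boundary ∂_2: C_2 → C_1 sends each 2-simplex [p,q,r] to [q,r] − [p,r] + [p,q]. For instance
  ∂QST = ST − QT + QS,
  ∂QSV = SV − QV + QS.
This gives a 21×14 integer matrix of rank 13; reducing to Smith normal form yields diagonal entries (1,1,1,1,1,1,1,1,1,1,1,1,1).

Reading off H_k = ker ∂_k / im ∂_{k+1}:

  H_0: rank C_0 − rank ∂_1 = 7 − 6 = 1, and the invariant factors of ∂_1 are all 1, so H_0 ≅ Z.
  H_1: rank ker ∂_1 − rank ∂_2 = (21 − 6) − 13 = 2, and the invariant factors of ∂_2 are all 1, so H_1 ≅ Z^2.
  H_2: rank ker ∂_2 − rank ∂_3 = (14 − 13) − 0 = 1, and there is no ∂_3, so H_2 ≅ Z.

(K is a triangulation of the torus T^2.)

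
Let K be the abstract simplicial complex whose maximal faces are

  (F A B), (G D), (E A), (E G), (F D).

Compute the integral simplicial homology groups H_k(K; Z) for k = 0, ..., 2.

K has 6 vertices, 7 edges, 1 triangle.
rank ∂_0 = 0, rank ∂_1 = 5 ⇒ b_0 = 6 − 0 − 5 = 1; all invariant factors of ∂_1 are 1 so no torsion. So H_0 ≅ Z.
rank ∂_1 = 5, rank ∂_2 = 1 ⇒ b_1 = 7 − 5 − 1 = 1; all invariant factors of ∂_2 are 1 so no torsion. So H_1 ≅ Z.
rank ∂_2 = 1, rank ∂_3 = 0 ⇒ b_2 = 1 − 1 − 0 = 0. So H_2 ≅ 0.

H_0 = Z,  H_1 = Z,  H_2 = 0.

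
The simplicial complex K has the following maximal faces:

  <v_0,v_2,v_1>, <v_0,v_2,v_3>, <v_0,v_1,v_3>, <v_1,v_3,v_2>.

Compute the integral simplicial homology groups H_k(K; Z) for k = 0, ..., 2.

Take the total order v_0 < v_1 < v_2 < v_3 on the vertex set. Then K (dimension 2) consists of the simplices:

  0-simplices (4): [v_0], [v_1], [v_2], [v_3]
  1-simplices (6): [v_0,v_1], [v_0,v_2], [v_0,v_3], [v_1,v_2], [v_1,v_3], [v_2,v_3]
  2-simplices (4): [v_0,v_1,v_2], [v_0,v_1,v_3], [v_0,v_2,v_3], [v_1,v_2,v_3]

so the chain groups are C_0 ≅ Z^4, C_1 ≅ Z^6, C_2 ≅ Z^4.

The boundary map ∂_1: C_1 → C_0 is given by ∂[p,q] = [q] − [p]. For instance
  ∂[v_0,v_2] = [v_2] − [v_0].
The 4×6 boundary matrix has rank 3 and Smith normal form diag(1,1,1).

∂_2: C_2 → C_1 maps a triangle to the signed sum of its edges. For instance
  ∂[v_0,v_1,v_2] = [v_1,v_2] − [v_0,v_2] + [v_0,v_1],
  ∂[v_0,v_2,v_3] = [v_2,v_3] − [v_0,v_3] + [v_0,v_2].
The resulting 6×4 matrix has rank 3, and its Smith normal form has invariant factors (1,1,1).

From H_k ≅ ker(∂_k) / im(∂_{k+1}) we obtain:

  H_0: rank C_0 − rank ∂_1 = 4 − 3 = 1, and the invariant factors of ∂_1 are all 1, so H_0 = Z.
  H_1: rank ker ∂_1 − rank ∂_2 = (6 − 3) − 3 = 0, and the invariant factors of ∂_2 are all 1, so H_1 = 0.
  H_2: rank ker ∂_2 − rank ∂_3 = (4 − 3) − 0 = 1, and there is no ∂_3, so H_2 = Z.

As a check, the Euler characteristic is 4 − 6 + 4 = 2, which agrees with 1 − 0 + 1 = 2.

H_0 ≅ Z,  H_1 = 0,  H_2 ≅ Z.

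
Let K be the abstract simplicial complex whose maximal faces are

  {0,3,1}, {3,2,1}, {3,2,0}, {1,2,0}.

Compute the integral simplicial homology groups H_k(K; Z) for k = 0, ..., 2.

Order the vertices as 0 < 1 < 2 < 3. Listing each simplex with vertices in this order, K has dimension 2 with simplices:

  0-simplices (4): [0], [1], [2], [3]
  1-simplices (6): [0,1], [0,2], [0,3], [1,2], [1,3], [2,3]
  2-simplices (4): [0,1,2], [0,1,3], [0,2,3], [1,2,3]

Hence C_0 ≅ Z^4, C_1 ≅ Z^6, C_2 ≅ Z^4.

∂_1: C_1 → C_0 is given by ∂[p,q] = [q] − [p]. For instance
  ∂[1,3] = [3] − [1].
The resulting 4×6 matrix has rank 3, and its Smith normal form has invariant factors (1,1,1).

∂_2: C_2 → C_1 sends each 2-simplex [p,q,r] to [q,r] − [p,r] + [p,q]. For instance
  ∂[0,2,3] = [2,3] − [0,3] + [0,2],
  ∂[0,1,2] = [1,2] − [0,2] + [0,1].
The resulting 6×4 matrix has rank 3, and its Smith normal form has invariant factors (1,1,1).

Reading off H_k = ker ∂_k / im ∂_{k+1}:

  H_0: rank C_0 − rank ∂_1 = 4 − 3 = 1, and the invariant factors of ∂_1 are all 1, so H_0 ≅ Z.
  H_1: rank ker ∂_1 − rank ∂_2 = (6 − 3) − 3 = 0, and the invariant factors of ∂_2 are all 1, so H_1 ≅ 0.
  H_2: rank ker ∂_2 − rank ∂_3 = (4 − 3) − 0 = 1, and there is no ∂_3, so H_2 ≅ Z.

H_0 = Z,  H_1 = 0,  H_2 = Z.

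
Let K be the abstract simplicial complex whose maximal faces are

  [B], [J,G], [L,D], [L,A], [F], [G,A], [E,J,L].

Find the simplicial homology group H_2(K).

H_2 = 0.

We work with the vertex ordering A < B < D < E < F < G < J < L. The simplices of K, each written with vertices in increasing order, are:

  0-simplices (8): A, B, D, E, F, G, J, L
  1-simplices (7): AG, AL, DL, EJ, EL, GJ, JL
  2-simplices (1): EJL

so the chain groups are C_0 ≅ Z^8, C_1 ≅ Z^7, C_2 ≅ Z^1.

Boundary ∂_1: C_1 → C_0 is given by ∂[p,q] = [q] − [p].
The resulting 8×7 matrix has rank 5, and its Smith normal form has invariant factors (1,1,1,1,1).

The boundary map ∂_2: C_2 → C_1 sends each 2-simplex [p,q,r] to [q,r] − [p,r] + [p,q]. For instance
  ∂EJL = JL − EL + EJ.
The 7×1 boundary matrix has rank 1 and Smith normal form diag(1).

Computing H_k = (kernel of ∂_k) / (image of ∂_{k+1}):

  H_2: rank ker ∂_2 − rank ∂_3 = (1 − 1) − 0 = 0, and there is no ∂_3, so H_2 = 0.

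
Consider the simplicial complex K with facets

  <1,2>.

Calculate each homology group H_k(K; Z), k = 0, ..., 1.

H_0 = Z,  H_1 = 0.

Order the vertices as 1 < 2. Listing each simplex with vertices in this order, K has dimension 1 with simplices:

  0-simplices (2): [1], [2]
  1-simplices (1): [1,2]

Hence C_0 ≅ Z^2, C_1 ≅ Z^1.

Boundary ∂_1: C_1 → C_0 is given by ∂[p,q] = [q] − [p]. For instance
  ∂[1,2] = [2] − [1].
As a 2×1 matrix over Z this has rank 1, with invariant factors (1).

From H_k ≅ ker(∂_k) / im(∂_{k+1}) we obtain:

  H_0: rank C_0 − rank ∂_1 = 2 − 1 = 1, and the invariant factors of ∂_1 are all 1, so H_0 = Z.
  H_1: rank ker ∂_1 − rank ∂_2 = (1 − 1) − 0 = 0, and there is no ∂_2, so H_1 = 0.

As a check, the Euler characteristic is 2 − 1 = 1, which agrees with 1 − 0 = 1.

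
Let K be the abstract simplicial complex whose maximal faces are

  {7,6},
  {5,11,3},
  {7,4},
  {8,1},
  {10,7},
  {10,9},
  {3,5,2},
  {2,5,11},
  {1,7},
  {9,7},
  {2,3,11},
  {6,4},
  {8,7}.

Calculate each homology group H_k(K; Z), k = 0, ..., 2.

We work with the vertex ordering 1 < 2 < 3 < 4 < 5 < 6 < 7 < 8 < 9 < 10 < 11. The simplices of K, each written with vertices in increasing order, are:

  0-simplices (11): [1], [2], [3], [4], [5], [6], [7], [8], [9], [10], [11]
  1-simplices (15): [1,7], [1,8], [2,3], [2,5], [2,11], [3,5], [3,11], [4,6], [4,7], [5,11], [6,7], [7,8], [7,9], [7,10], [9,10]
  2-simplices (4): [2,3,5], [2,3,11], [2,5,11], [3,5,11]

so the chain groups are C_0 ≅ Z^11, C_1 ≅ Z^15, C_2 ≅ Z^4.

Boundary ∂_1: C_1 → C_0 is given by ∂[p,q] = [q] − [p]. For instance
  ∂[6,7] = [7] − [6].
This gives a 11×15 integer matrix of rank 9; reducing to Smith normal form yields diagonal entries (1,1,1,1,1,1,1,1,1).

∂_2: C_2 → C_1 maps a triangle to the signed sum of its edges. For instance
  ∂[2,3,11] = [3,11] − [2,11] + [2,3],
  ∂[2,5,11] = [5,11] − [2,11] + [2,5].
As a 15×4 matrix over Z this has rank 3, with invariant factors (1,1,1).

Reading off H_k = ker ∂_k / im ∂_{k+1}:

  H_0: rank C_0 − rank ∂_1 = 11 − 9 = 2, and the invariant factors of ∂_1 are all 1, so H_0 = Z^2.
  H_1: rank ker ∂_1 − rank ∂_2 = (15 − 9) − 3 = 3, and the invariant factors of ∂_2 are all 1, so H_1 = Z^3.
  H_2: rank ker ∂_2 − rank ∂_3 = (4 − 3) − 0 = 1, and there is no ∂_3, so H_2 = Z.

As a check, the Euler characteristic is 11 − 15 + 4 = 0, which agrees with 2 − 3 + 1 = 0.

H_0 = Z^2,  H_1 = Z^3,  H_2 = Z.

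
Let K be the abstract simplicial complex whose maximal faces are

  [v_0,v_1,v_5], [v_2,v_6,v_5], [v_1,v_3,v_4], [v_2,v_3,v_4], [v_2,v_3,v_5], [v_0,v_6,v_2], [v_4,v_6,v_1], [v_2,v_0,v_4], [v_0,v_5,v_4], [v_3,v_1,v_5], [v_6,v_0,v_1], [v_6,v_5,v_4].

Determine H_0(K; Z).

K has 7 vertices, 18 edges, 12 triangles.
rank ∂_0 = 0, rank ∂_1 = 6 ⇒ b_0 = 7 − 0 − 6 = 1; all invariant factors of ∂_1 are 1 so no torsion. So H_0 ≅ Z.

H_0 = Z.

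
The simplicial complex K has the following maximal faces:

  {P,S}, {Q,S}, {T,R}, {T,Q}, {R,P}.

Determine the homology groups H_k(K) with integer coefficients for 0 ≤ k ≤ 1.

H_0 ≅ Z,  H_1 ≅ Z.

We work with the vertex ordering P < Q < R < S < T. The simplices of K, each written with vertices in increasing order, are:

  0-simplices (5): P, Q, R, S, T
  1-simplices (5): PR, PS, QS, QT, RT

Hence C_0 ≅ Z^5, C_1 ≅ Z^5.

∂_1: C_1 → C_0 maps an edge to its endpoints' difference, ∂[p,q] = q − p.
The resulting 5×5 matrix has rank 4, and its Smith normal form has invariant factors (1,1,1,1).

Now H_k = ker ∂_k / im ∂_{k+1}, so:

  H_0: rank C_0 − rank ∂_1 = 5 − 4 = 1, and the invariant factors of ∂_1 are all 1, so H_0 = Z.
  H_1: rank ker ∂_1 − rank ∂_2 = (5 − 4) − 0 = 1, and there is no ∂_2, so H_1 = Z.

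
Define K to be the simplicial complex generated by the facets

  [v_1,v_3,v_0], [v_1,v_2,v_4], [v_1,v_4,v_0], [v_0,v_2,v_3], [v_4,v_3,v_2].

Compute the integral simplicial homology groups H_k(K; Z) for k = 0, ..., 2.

H_0 = Z,  H_1 = Z,  H_2 = 0.

We work with the vertex ordering v_0 < v_1 < v_2 < v_3 < v_4. The simplices of K, each written with vertices in increasing order, are:

  0-simplices (5): [v_0], [v_1], [v_2], [v_3], [v_4]
  1-simplices (10): [v_0,v_1], [v_0,v_2], [v_0,v_3], [v_0,v_4], [v_1,v_2], [v_1,v_3], [v_1,v_4], [v_2,v_3], [v_2,v_4], [v_3,v_4]
  2-simplices (5): [v_0,v_1,v_3], [v_0,v_1,v_4], [v_0,v_2,v_3], [v_1,v_2,v_4], [v_2,v_3,v_4]

giving chain groups C_0 ≅ Z^5, C_1 ≅ Z^10, C_2 ≅ Z^5.

∂_1: C_1 → C_0 sends each edge [p,q] (with p < q) to q − p. For instance
  ∂[v_2,v_3] = [v_3] − [v_2].
This gives a 5×10 integer matrix of rank 4; reducing to Smith normal form yields diagonal entries (1,1,1,1).

Boundary ∂_2: C_2 → C_1 acts by ∂[p,q,r] = [q,r] − [p,r] + [p,q]. For instance
  ∂[v_0,v_1,v_4] = [v_1,v_4] − [v_0,v_4] + [v_0,v_1],
  ∂[v_0,v_1,v_3] = [v_1,v_3] − [v_0,v_3] + [v_0,v_1].
The resulting 10×5 matrix has rank 5, and its Smith normal form has invariant factors (1,1,1,1,1).

Now H_k = ker ∂_k / im ∂_{k+1}, so:

  H_0: rank C_0 − rank ∂_1 = 5 − 4 = 1, and the invariant factors of ∂_1 are all 1, so H_0 = Z.
  H_1: rank ker ∂_1 − rank ∂_2 = (10 − 4) − 5 = 1, and the invariant factors of ∂_2 are all 1, so H_1 = Z.
  H_2: rank ker ∂_2 − rank ∂_3 = (5 − 5) − 0 = 0, and there is no ∂_3, so H_2 = 0.

As a check, the Euler characteristic is 5 − 10 + 5 = 0, which agrees with 1 − 1 + 0 = 0.
(K is a triangulation of the Möbius band.)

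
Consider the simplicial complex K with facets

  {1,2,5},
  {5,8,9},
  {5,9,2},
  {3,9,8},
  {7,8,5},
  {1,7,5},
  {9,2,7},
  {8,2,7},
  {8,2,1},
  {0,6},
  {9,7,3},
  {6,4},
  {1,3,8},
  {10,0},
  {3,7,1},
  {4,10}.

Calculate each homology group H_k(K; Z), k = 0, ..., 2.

We work with the vertex ordering 0 < 1 < 2 < 3 < 4 < 5 < 6 < 7 < 8 < 9 < 10. The simplices of K, each written with vertices in increasing order, are:

  0-simplices (11): [0], [1], [2], [3], [4], [5], [6], [7], [8], [9], [10]
  1-simplices (22): [0,6], [0,10], [1,2], [1,3], [1,5], [1,7], [1,8], [2,5], [2,7], [2,8], [2,9], [3,7], [3,8], [3,9], [4,6], [4,10], [5,7], [5,8], [5,9], [7,8], [7,9], [8,9]
  2-simplices (12): [1,2,5], [1,2,8], [1,3,7], [1,3,8], [1,5,7], [2,5,9], [2,7,8], [2,7,9], [3,7,9], [3,8,9], [5,7,8], [5,8,9]

so the chain groups are C_0 ≅ Z^11, C_1 ≅ Z^22, C_2 ≅ Z^12.

∂_1: C_1 → C_0 sends each edge [p,q] (with p < q) to q − p. For instance
  ∂[2,8] = [8] − [2].
The 11×22 boundary matrix has rank 9 and Smith normal form diag(1,1,1,1,1,1,1,1,1).

Boundary ∂_2: C_2 → C_1 acts by ∂[p,q,r] = [q,r] − [p,r] + [p,q]. For instance
  ∂[1,3,7] = [3,7] − [1,7] + [1,3],
  ∂[2,7,8] = [7,8] − [2,8] + [2,7].
As a 22×12 matrix over Z this has rank 12, with invariant factors (1,1,1,1,1,1,1,1,1,1,1,2).

Computing H_k = (kernel of ∂_k) / (image of ∂_{k+1}):

  H_0: rank C_0 − rank ∂_1 = 11 − 9 = 2, and the invariant factors of ∂_1 are all 1, so H_0 ≅ Z^2.
  H_1: rank ker ∂_1 − rank ∂_2 = (22 − 9) − 12 = 1, and ∂_2 has invariant factor 2 > 1, so H_1 ≅ Z × Z/2.
  H_2: rank ker ∂_2 − rank ∂_3 = (12 − 12) − 0 = 0, and there is no ∂_3, so H_2 ≅ 0.

As a check, the Euler characteristic is 11 − 22 + 12 = 1, which agrees with 2 − 1 + 0 = 1.
(K is a triangulation of the disjoint union of the circle S^1 and the real projective plane RP^2.)

H_0 = Z^2,  H_1 = Z × Z/2,  H_2 = 0.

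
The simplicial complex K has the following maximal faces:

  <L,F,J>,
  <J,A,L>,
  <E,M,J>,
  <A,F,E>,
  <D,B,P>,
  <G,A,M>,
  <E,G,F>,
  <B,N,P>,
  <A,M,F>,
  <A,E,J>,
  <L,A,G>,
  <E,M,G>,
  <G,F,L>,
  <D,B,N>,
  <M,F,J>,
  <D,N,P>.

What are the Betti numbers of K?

Take the total order A < B < D < E < F < G < J < L < M < N < P on the vertex set. Then K (dimension 2) consists of the simplices:

  0-simplices (11): A, B, D, E, F, G, J, L, M, N, P
  1-simplices (24): AE, AF, AG, AJ, AL, AM, BD, BN, BP, DN, DP, EF, EG, EJ, EM, FG, FJ, FL, FM, GL, GM, JL, JM, NP
  2-simplices (16): AEF, AEJ, AFM, AGL, AGM, AJL, BDN, BDP, BNP, DNP, EFG, EGM, EJM, FGL, FJL, FJM

so the chain groups are C_0 ≅ Z^11, C_1 ≅ Z^24, C_2 ≅ Z^16.

∂_1: C_1 → C_0 sends each edge [p,q] (with p < q) to q − p.
As a 11×24 matrix over Z this has rank 9, with invariant factors (1,1,1,1,1,1,1,1,1).

Boundary ∂_2: C_2 → C_1 maps a triangle to the signed sum of its edges. For instance
  ∂FJL = JL − FL + FJ,
  ∂AFM = FM − AM + AF.
The 24×16 boundary matrix has rank 15 and Smith normal form diag(1,1,1,1,1,1,1,1,1,1,1,1,1,1,2).

Now H_k = ker ∂_k / im ∂_{k+1}, so:

  H_0: rank C_0 − rank ∂_1 = 11 − 9 = 2, and the invariant factors of ∂_1 are all 1, so H_0 = Z^2.
  H_1: rank ker ∂_1 − rank ∂_2 = (24 − 9) − 15 = 0, and ∂_2 has invariant factor 2 > 1, so H_1 = Z/2.
  H_2: rank ker ∂_2 − rank ∂_3 = (16 − 15) − 0 = 1, and there is no ∂_3, so H_2 = Z.

As a check, the Euler characteristic is 11 − 24 + 16 = 3, which agrees with 2 − 0 + 1 = 3.
(K is a triangulation of the disjoint union of the 2-sphere S^2 and the real projective plane RP^2.)

Hence the Betti numbers are b_0 = 2, b_1 = 0, b_2 = 1.

b_0 = 2, b_1 = 0, b_2 = 1.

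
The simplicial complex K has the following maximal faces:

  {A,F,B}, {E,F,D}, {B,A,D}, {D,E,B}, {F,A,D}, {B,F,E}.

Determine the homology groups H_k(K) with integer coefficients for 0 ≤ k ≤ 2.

H_0 = Z,  H_1 = 0,  H_2 = Z.

Take the total order A < B < D < E < F on the vertex set. Then K (dimension 2) consists of the simplices:

  0-simplices (5): A, B, D, E, F
  1-simplices (9): AB, AD, AF, BD, BE, BF, DE, DF, EF
  2-simplices (6): ABD, ABF, ADF, BDE, BEF, DEF

Hence C_0 ≅ Z^5, C_1 ≅ Z^9, C_2 ≅ Z^6.

∂_1: C_1 → C_0 sends each edge [p,q] (with p < q) to q − p.
This gives a 5×9 integer matrix of rank 4; reducing to Smith normal form yields diagonal entries (1,1,1,1).

∂_2: C_2 → C_1 acts by ∂[p,q,r] = [q,r] − [p,r] + [p,q]. For instance
  ∂ABF = BF − AF + AB,
  ∂BDE = DE − BE + BD.
As a 9×6 matrix over Z this has rank 5, with invariant factors (1,1,1,1,1).

Reading off H_k = ker ∂_k / im ∂_{k+1}:

  H_0: rank C_0 − rank ∂_1 = 5 − 4 = 1, and the invariant factors of ∂_1 are all 1, so H_0 = Z.
  H_1: rank ker ∂_1 − rank ∂_2 = (9 − 4) − 5 = 0, and the invariant factors of ∂_2 are all 1, so H_1 = 0.
  H_2: rank ker ∂_2 − rank ∂_3 = (6 − 5) − 0 = 1, and there is no ∂_3, so H_2 = Z.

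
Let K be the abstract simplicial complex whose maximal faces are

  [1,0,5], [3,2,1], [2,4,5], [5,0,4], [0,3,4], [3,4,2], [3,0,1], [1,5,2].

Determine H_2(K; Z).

H_2 ≅ Z.

We work with the vertex ordering 0 < 1 < 2 < 3 < 4 < 5. The simplices of K, each written with vertices in increasing order, are:

  0-simplices (6): [0], [1], [2], [3], [4], [5]
  1-simplices (12): [0,1], [0,3], [0,4], [0,5], [1,2], [1,3], [1,5], [2,3], [2,4], [2,5], [3,4], [4,5]
  2-simplices (8): [0,1,3], [0,1,5], [0,3,4], [0,4,5], [1,2,3], [1,2,5], [2,3,4], [2,4,5]

Hence C_0 ≅ Z^6, C_1 ≅ Z^12, C_2 ≅ Z^8.

The boundary map ∂_1: C_1 → C_0 sends each edge [p,q] (with p < q) to q − p. For instance
  ∂[2,5] = [5] − [2].
As a 6×12 matrix over Z this has rank 5, with invariant factors (1,1,1,1,1).

∂_2: C_2 → C_1 maps a triangle to the signed sum of its edges. For instance
  ∂[1,2,5] = [2,5] − [1,5] + [1,2],
  ∂[0,3,4] = [3,4] − [0,4] + [0,3].
The resulting 12×8 matrix has rank 7, and its Smith normal form has invariant factors (1,1,1,1,1,1,1).

Now H_k = ker ∂_k / im ∂_{k+1}, so:

  H_2: rank ker ∂_2 − rank ∂_3 = (8 − 7) − 0 = 1, and there is no ∂_3, so H_2 ≅ Z.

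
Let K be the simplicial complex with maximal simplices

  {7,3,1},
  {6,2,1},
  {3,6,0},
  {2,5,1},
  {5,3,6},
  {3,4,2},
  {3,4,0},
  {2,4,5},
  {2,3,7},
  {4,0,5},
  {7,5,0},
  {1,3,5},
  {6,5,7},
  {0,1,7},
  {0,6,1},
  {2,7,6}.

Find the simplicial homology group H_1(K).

We work with the vertex ordering 0 < 1 < 2 < 3 < 4 < 5 < 6 < 7. The simplices of K, each written with vertices in increasing order, are:

  0-simplices (8): [0], [1], [2], [3], [4], [5], [6], [7]
  1-simplices (24): (24 of them)
  2-simplices (16): [0,1,6], [0,1,7], [0,3,4], [0,3,6], [0,4,5], [0,5,7], [1,2,5], [1,2,6], [1,3,5], [1,3,7], [2,3,4], [2,3,7], [2,4,5], [2,6,7], [3,5,6], [5,6,7]

so the chain groups are C_0 ≅ Z^8, C_1 ≅ Z^24, C_2 ≅ Z^16.

Boundary ∂_1: C_1 → C_0 is given by ∂[p,q] = [q] − [p].
This gives a 8×24 integer matrix of rank 7; reducing to Smith normal form yields diagonal entries (1,1,1,1,1,1,1).

The boundary map ∂_2: C_2 → C_1 acts by ∂[p,q,r] = [q,r] − [p,r] + [p,q]. For instance
  ∂[1,2,6] = [2,6] − [1,6] + [1,2],
  ∂[0,3,4] = [3,4] − [0,4] + [0,3].
The 24×16 boundary matrix has rank 15 and Smith normal form diag(1,1,1,1,1,1,1,1,1,1,1,1,1,1,1).

Computing H_k = (kernel of ∂_k) / (image of ∂_{k+1}):

  H_1: rank ker ∂_1 − rank ∂_2 = (24 − 7) − 15 = 2, and the invariant factors of ∂_2 are all 1, so H_1 = Z^2.

H_1 ≅ Z^2.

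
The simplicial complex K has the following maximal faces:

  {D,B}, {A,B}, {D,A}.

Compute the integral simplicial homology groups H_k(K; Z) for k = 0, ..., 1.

H_0 ≅ Z,  H_1 ≅ Z.

Order the vertices as A < B < D. Listing each simplex with vertices in this order, K has dimension 1 with simplices:

  0-simplices (3): A, B, D
  1-simplices (3): AB, AD, BD

giving chain groups C_0 ≅ Z^3, C_1 ≅ Z^3.

The boundary map ∂_1: C_1 → C_0 is given by ∂[p,q] = [q] − [p].
The resulting 3×3 matrix has rank 2, and its Smith normal form has invariant factors (1,1).

From H_k ≅ ker(∂_k) / im(∂_{k+1}) we obtain:

  H_0: rank C_0 − rank ∂_1 = 3 − 2 = 1, and the invariant factors of ∂_1 are all 1, so H_0 ≅ Z.
  H_1: rank ker ∂_1 − rank ∂_2 = (3 − 2) − 0 = 1, and there is no ∂_2, so H_1 ≅ Z.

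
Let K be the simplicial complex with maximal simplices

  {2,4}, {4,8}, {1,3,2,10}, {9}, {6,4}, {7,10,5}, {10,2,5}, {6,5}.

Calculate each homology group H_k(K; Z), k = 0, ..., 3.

We work with the vertex ordering 1 < 2 < 3 < 4 < 5 < 6 < 7 < 8 < 9 < 10. The simplices of K, each written with vertices in increasing order, are:

  0-simplices (10): [1], [2], [3], [4], [5], [6], [7], [8], [9], [10]
  1-simplices (14): [1,2], [1,3], [1,10], [2,3], [2,4], [2,5], [2,10], [3,10], [4,6], [4,8], [5,6], [5,7], [5,10], [7,10]
  2-simplices (6): [1,2,3], [1,2,10], [1,3,10], [2,3,10], [2,5,10], [5,7,10]
  3-simplices (1): [1,2,3,10]

giving chain groups C_0 ≅ Z^10, C_1 ≅ Z^14, C_2 ≅ Z^6, C_3 ≅ Z^1.

Boundary ∂_1: C_1 → C_0 sends each edge [p,q] (with p < q) to q − p. For instance
  ∂[1,10] = [10] − [1].
As a 10×14 matrix over Z this has rank 8, with invariant factors (1,1,1,1,1,1,1,1).

The boundary map ∂_2: C_2 → C_1 sends each 2-simplex [p,q,r] to [q,r] − [p,r] + [p,q]. For instance
  ∂[1,2,3] = [2,3] − [1,3] + [1,2],
  ∂[1,3,10] = [3,10] − [1,10] + [1,3].
As a 14×6 matrix over Z this has rank 5, with invariant factors (1,1,1,1,1).

∂_3: C_3 → C_2 sends each 3-simplex σ to the alternating sum Σ_i (−1)^i (σ with its i-th vertex removed). For instance
  ∂[1,2,3,10] = [2,3,10] − [1,3,10] + [1,2,10] − [1,2,3].
The 6×1 boundary matrix has rank 1 and Smith normal form diag(1).

Reading off H_k = ker ∂_k / im ∂_{k+1}:

  H_0: rank C_0 − rank ∂_1 = 10 − 8 = 2, and the invariant factors of ∂_1 are all 1, so H_0 = Z^2.
  H_1: rank ker ∂_1 − rank ∂_2 = (14 − 8) − 5 = 1, and the invariant factors of ∂_2 are all 1, so H_1 = Z.
  H_2: rank ker ∂_2 − rank ∂_3 = (6 − 5) − 1 = 0, and the invariant factors of ∂_3 are all 1, so H_2 = 0.
  H_3: rank ker ∂_3 − rank ∂_4 = (1 − 1) − 0 = 0, and there is no ∂_4, so H_3 = 0.

H_0 = Z^2,  H_1 = Z,  H_2 = 0,  H_3 = 0.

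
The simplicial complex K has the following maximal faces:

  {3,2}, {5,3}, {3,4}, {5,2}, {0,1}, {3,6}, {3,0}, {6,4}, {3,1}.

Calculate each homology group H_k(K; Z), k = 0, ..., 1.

H_0 = Z,  H_1 = Z^3.

Order the vertices as 0 < 1 < 2 < 3 < 4 < 5 < 6. Listing each simplex with vertices in this order, K has dimension 1 with simplices:

  0-simplices (7): [0], [1], [2], [3], [4], [5], [6]
  1-simplices (9): [0,1], [0,3], [1,3], [2,3], [2,5], [3,4], [3,5], [3,6], [4,6]

Hence C_0 ≅ Z^7, C_1 ≅ Z^9.

Boundary ∂_1: C_1 → C_0 sends each edge [p,q] (with p < q) to q − p. For instance
  ∂[4,6] = [6] − [4].
As a 7×9 matrix over Z this has rank 6, with invariant factors (1,1,1,1,1,1).

Now H_k = ker ∂_k / im ∂_{k+1}, so:

  H_0: rank C_0 − rank ∂_1 = 7 − 6 = 1, and the invariant factors of ∂_1 are all 1, so H_0 ≅ Z.
  H_1: rank ker ∂_1 − rank ∂_2 = (9 − 6) − 0 = 3, and there is no ∂_2, so H_1 ≅ Z^3.

As a check, the Euler characteristic is 7 − 9 = -2, which agrees with 1 − 3 = -2.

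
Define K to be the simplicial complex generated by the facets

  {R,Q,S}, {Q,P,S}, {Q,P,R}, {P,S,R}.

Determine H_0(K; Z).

Take the total order P < Q < R < S on the vertex set. Then K (dimension 2) consists of the simplices:

  0-simplices (4): P, Q, R, S
  1-simplices (6): PQ, PR, PS, QR, QS, RS
  2-simplices (4): PQR, PQS, PRS, QRS

giving chain groups C_0 ≅ Z^4, C_1 ≅ Z^6, C_2 ≅ Z^4.

Boundary ∂_1: C_1 → C_0 is given by ∂[p,q] = [q] − [p].
As a 4×6 matrix over Z this has rank 3, with invariant factors (1,1,1).

∂_2: C_2 → C_1 sends each 2-simplex [p,q,r] to [q,r] − [p,r] + [p,q]. For instance
  ∂PQR = QR − PR + PQ,
  ∂QRS = RS − QS + QR.
As a 6×4 matrix over Z this has rank 3, with invariant factors (1,1,1).

Computing H_k = (kernel of ∂_k) / (image of ∂_{k+1}):

  H_0: rank C_0 − rank ∂_1 = 4 − 3 = 1, and the invariant factors of ∂_1 are all 1, so H_0 = Z.

H_0 = Z.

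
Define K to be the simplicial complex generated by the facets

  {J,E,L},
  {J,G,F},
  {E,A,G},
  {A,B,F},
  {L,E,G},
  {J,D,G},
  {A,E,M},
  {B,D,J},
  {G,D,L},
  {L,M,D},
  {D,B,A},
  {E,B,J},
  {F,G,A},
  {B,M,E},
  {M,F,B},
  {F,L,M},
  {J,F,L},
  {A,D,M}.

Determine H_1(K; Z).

H_1 = Z ⊕ Z/2.

Order the vertices as A < B < D < E < F < G < J < L < M. Listing each simplex with vertices in this order, K has dimension 2 with simplices:

  0-simplices (9): A, B, D, E, F, G, J, L, M
  1-simplices (27): AB, AD, AE, AF, AG, AM, BD, BE, BF, BJ, BM, DG, DJ, DL, DM, EG, EJ, EL, EM, FG, FJ, FL, FM, GJ, GL, JL, LM
  2-simplices (18): ABD, ABF, ADM, AEG, AEM, AFG, BDJ, BEJ, BEM, BFM, DGJ, DGL, DLM, EGL, EJL, FGJ, FJL, FLM

so the chain groups are C_0 ≅ Z^9, C_1 ≅ Z^27, C_2 ≅ Z^18.

The boundary map ∂_1: C_1 → C_0 is given by ∂[p,q] = [q] − [p].
The 9×27 boundary matrix has rank 8 and Smith normal form diag(1,1,1,1,1,1,1,1).

Boundary ∂_2: C_2 → C_1 maps a triangle to the signed sum of its edges. For instance
  ∂DGL = GL − DL + DG,
  ∂ABD = BD − AD + AB.
The 27×18 boundary matrix has rank 18 and Smith normal form diag(1,1,1,1,1,1,1,1,1,1,1,1,1,1,1,1,1,2).

Computing H_k = (kernel of ∂_k) / (image of ∂_{k+1}):

  H_1: rank ker ∂_1 − rank ∂_2 = (27 − 8) − 18 = 1, and ∂_2 has invariant factor 2 > 1, so H_1 = Z ⊕ Z/2.

(K is a triangulation of the Klein bottle.)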